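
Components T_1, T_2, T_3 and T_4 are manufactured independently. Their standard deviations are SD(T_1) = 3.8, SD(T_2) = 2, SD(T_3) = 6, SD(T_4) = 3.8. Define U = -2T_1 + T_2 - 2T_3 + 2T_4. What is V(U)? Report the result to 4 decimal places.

V(T_1) = 14.44, V(T_2) = 4, V(T_3) = 36, V(T_4) = 14.44
By independence, V(U) = (-2)²V(T_1) + (1)²V(T_2) + (-2)²V(T_3) + (2)²V(T_4)
= (-2)²·14.44 + (1)²·4 + (-2)²·36 + (2)²·14.44 = 263.52

263.5200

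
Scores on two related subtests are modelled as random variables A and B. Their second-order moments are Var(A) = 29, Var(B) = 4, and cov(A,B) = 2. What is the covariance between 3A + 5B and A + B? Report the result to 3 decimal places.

123.000

cov(3A + 5B, A + B) = (3)(1)Var(A) + (5)(1)Var(B) + [(3)(1) + (5)(1)]cov(A,B)
= 3·29 + 5·4 + 8·2 = 123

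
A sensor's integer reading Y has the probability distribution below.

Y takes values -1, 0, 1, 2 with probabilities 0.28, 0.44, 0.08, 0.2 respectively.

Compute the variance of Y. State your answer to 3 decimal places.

E[Y] = (-1)(0.28) + (0)(0.44) + (1)(0.08) + (2)(0.2) = 0.2
E[Y²] = (-1)²(0.28) + (0)²(0.44) + (1)²(0.08) + (2)²(0.2) = 1.16
V(Y) = E[Y²] − (E[Y])² = 1.16 − (0.2)² = 1.12

1.120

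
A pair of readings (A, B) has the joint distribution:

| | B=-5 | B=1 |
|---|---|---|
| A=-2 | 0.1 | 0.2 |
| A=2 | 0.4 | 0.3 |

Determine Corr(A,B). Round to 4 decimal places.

-0.2182

E[A] = 0.8,  E[B] = -2
E[AB] = -2.8
cov(A,B) = E[AB] − E[A]E[B] = -2.8 − (0.8)(-2) = -1.2
V(A) = 3.36,  V(B) = 9
ρ = -1.2 / √(3.36·9) ≈ -0.2182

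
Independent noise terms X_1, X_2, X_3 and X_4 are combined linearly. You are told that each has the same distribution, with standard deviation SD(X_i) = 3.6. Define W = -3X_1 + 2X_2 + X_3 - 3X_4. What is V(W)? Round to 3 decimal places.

V(X_i) = (3.6)² = 12.96
By independence, V(W) = (-3)²V(X_1) + (2)²V(X_2) + (1)²V(X_3) + (-3)²V(X_4)
= (-3)²·12.96 + (2)²·12.96 + (1)²·12.96 + (-3)²·12.96 = 298.08

298.080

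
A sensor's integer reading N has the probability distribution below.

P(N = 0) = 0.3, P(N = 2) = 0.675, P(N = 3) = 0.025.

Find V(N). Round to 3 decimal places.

E[N] = (0)(0.3) + (2)(0.675) + (3)(0.025) = 1.425
E[N²] = (0)²(0.3) + (2)²(0.675) + (3)²(0.025) = 2.925
V(N) = E[N²] − (E[N])² = 2.925 − (1.425)² = 0.894375

0.894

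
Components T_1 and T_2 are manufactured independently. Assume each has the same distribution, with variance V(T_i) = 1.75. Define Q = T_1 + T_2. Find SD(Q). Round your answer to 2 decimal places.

By independence, V(Q) = (1)²V(T_1) + (1)²V(T_2)
= (1)²·1.75 + (1)²·1.75 = 3.5
SD(Q) = √3.5 ≈ 1.87

1.87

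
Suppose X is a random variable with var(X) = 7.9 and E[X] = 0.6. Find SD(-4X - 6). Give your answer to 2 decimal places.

var(-4X - 6) = (-4)²·7.9 = 126.4
SD(-4X - 6) = √126.4 ≈ 11.24

11.24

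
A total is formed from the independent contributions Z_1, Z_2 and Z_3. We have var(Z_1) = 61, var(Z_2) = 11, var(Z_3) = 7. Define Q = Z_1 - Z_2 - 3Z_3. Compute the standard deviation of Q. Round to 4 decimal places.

11.6190

By independence, var(Q) = (1)²var(Z_1) + (-1)²var(Z_2) + (-3)²var(Z_3)
= (1)²·61 + (-1)²·11 + (-3)²·7 = 135
SD(Q) = √135 ≈ 11.6190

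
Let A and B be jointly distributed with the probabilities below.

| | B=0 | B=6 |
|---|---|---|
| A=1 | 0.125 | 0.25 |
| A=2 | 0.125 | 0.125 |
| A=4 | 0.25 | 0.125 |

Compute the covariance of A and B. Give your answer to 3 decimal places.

E[A] = 2.375,  E[B] = 3
E[AB] = 6
Cov(A,B) = E[AB] − E[A]E[B] = 6 − (2.375)(3) = -1.125

-1.125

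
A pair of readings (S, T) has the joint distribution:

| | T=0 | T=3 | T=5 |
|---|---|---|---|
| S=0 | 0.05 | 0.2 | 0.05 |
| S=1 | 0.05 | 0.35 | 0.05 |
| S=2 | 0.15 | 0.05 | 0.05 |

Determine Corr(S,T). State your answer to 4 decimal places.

-0.2679

E[S] = 0.95,  E[T] = 2.55
E[ST] = 2.1
cov(S,T) = E[ST] − E[S]E[T] = 2.1 − (0.95)(2.55) = -0.3225
Var(S) = 0.5475,  Var(T) = 2.6475
ρ = -0.3225 / √(0.5475·2.6475) ≈ -0.2679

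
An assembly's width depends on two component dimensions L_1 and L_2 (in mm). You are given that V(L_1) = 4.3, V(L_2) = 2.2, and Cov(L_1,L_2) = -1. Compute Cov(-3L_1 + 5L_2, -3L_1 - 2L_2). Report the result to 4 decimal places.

Cov(-3L_1 + 5L_2, -3L_1 - 2L_2) = (-3)(-3)V(L_1) + (5)(-2)V(L_2) + [(-3)(-2) + (5)(-3)]Cov(L_1,L_2)
= 9·4.3 + -10·2.2 + -9·-1 = 25.7

25.7000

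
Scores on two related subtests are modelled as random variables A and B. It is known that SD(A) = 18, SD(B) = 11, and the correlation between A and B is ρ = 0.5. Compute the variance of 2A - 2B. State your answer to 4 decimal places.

Var(A) = (18)² = 324;  Var(B) = (11)² = 121
Cov(A,B) = ρ·SD(A)·SD(B) = 0.5·18·11 = 99
Var(2A - 2B) = (2)²·Var(A) + (-2)²·Var(B) + 2·(2)·(-2)·Cov(A,B)
= 4·324 + 4·121 + -8·99 = 988

988.0000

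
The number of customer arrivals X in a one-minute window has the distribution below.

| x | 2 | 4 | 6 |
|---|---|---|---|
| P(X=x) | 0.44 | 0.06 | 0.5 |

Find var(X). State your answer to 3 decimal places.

E[X] = (2)(0.44) + (4)(0.06) + (6)(0.5) = 4.12
E[X²] = (2)²(0.44) + (4)²(0.06) + (6)²(0.5) = 20.72
var(X) = E[X²] − (E[X])² = 20.72 − (4.12)² = 3.7456

3.746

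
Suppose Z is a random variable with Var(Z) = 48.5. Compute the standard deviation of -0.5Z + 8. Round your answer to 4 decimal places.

Var(-0.5Z + 8) = (-0.5)²·48.5 = 12.125
SD(-0.5Z + 8) = √12.125 ≈ 3.4821

3.4821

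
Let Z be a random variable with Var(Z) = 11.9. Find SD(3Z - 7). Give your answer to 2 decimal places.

Var(3Z - 7) = (3)²·11.9 = 107.1
SD(3Z - 7) = √107.1 ≈ 10.35

10.35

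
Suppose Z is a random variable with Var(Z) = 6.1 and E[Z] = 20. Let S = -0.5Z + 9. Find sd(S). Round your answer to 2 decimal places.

1.23

Var(-0.5Z + 9) = (-0.5)²·6.1 = 1.525
sd(S) = √1.525 ≈ 1.23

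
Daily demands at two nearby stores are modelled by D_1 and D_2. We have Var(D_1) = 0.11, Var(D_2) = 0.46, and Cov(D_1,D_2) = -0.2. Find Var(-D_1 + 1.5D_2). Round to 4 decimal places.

Var(-D_1 + 1.5D_2) = (-1)²·Var(D_1) + (1.5)²·Var(D_2) + 2·(-1)·(1.5)·Cov(D_1,D_2)
= 1·0.11 + 2.25·0.46 + -3·-0.2 = 1.745

1.7450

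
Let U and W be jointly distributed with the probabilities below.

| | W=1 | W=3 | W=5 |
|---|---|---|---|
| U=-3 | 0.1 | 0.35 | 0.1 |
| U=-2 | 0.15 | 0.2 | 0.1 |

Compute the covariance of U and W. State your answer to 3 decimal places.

-0.055

E[U] = -2.55,  E[W] = 2.9
E[UW] = -7.45
Cov(U,W) = E[UW] − E[U]E[W] = -7.45 − (-2.55)(2.9) = -0.055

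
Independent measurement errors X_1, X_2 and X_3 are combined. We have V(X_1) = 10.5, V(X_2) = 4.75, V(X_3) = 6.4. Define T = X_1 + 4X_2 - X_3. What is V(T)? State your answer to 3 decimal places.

By independence, V(T) = (1)²V(X_1) + (4)²V(X_2) + (-1)²V(X_3)
= (1)²·10.5 + (4)²·4.75 + (-1)²·6.4 = 92.9

92.900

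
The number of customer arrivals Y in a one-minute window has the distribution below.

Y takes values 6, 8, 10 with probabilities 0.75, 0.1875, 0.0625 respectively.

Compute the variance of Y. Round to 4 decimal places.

1.3594

E[Y] = (6)(0.75) + (8)(0.1875) + (10)(0.0625) = 6.625
E[Y²] = (6)²(0.75) + (8)²(0.1875) + (10)²(0.0625) = 45.25
var(Y) = E[Y²] − (E[Y])² = 45.25 − (6.625)² = 1.359375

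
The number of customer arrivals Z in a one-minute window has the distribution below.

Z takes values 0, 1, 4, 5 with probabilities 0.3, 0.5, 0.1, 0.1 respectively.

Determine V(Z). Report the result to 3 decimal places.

2.640

E[Z] = (0)(0.3) + (1)(0.5) + (4)(0.1) + (5)(0.1) = 1.4
E[Z²] = (0)²(0.3) + (1)²(0.5) + (4)²(0.1) + (5)²(0.1) = 4.6
V(Z) = E[Z²] − (E[Z])² = 4.6 − (1.4)² = 2.64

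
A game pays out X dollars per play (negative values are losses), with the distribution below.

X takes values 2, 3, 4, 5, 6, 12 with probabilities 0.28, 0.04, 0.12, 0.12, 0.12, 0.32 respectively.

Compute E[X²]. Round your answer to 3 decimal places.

E[X²] = (2)²(0.28) + (3)²(0.04) + (4)²(0.12) + (5)²(0.12) + (6)²(0.12) + (12)²(0.32) = 56.8

56.800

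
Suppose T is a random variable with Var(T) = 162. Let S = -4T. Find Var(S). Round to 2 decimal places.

2592.00

Var(-4T) = (-4)²·Var(T) = 16·162 = 2592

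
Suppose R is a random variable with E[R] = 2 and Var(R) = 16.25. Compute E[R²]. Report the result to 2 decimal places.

20.25

E[R²] = Var(R) + (E[R])² = 16.25 + (2)² = 20.25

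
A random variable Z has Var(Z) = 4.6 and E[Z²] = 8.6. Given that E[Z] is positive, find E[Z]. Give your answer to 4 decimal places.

(E[Z])² = E[Z²] − Var(Z) = 8.6 − 4.6 = 4
E[Z] = √4 = 2

2.0000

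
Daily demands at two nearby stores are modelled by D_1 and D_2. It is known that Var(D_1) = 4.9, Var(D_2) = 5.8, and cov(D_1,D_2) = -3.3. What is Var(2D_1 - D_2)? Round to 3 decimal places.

38.600

Var(2D_1 - D_2) = (2)²·Var(D_1) + (-1)²·Var(D_2) + 2·(2)·(-1)·cov(D_1,D_2)
= 4·4.9 + 1·5.8 + -4·-3.3 = 38.6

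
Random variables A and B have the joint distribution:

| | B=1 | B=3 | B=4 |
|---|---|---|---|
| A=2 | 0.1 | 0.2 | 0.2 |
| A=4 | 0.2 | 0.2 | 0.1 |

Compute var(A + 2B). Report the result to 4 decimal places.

E[A] = 3,  E[B] = 2.7,  E[AB] = 7.8
var(A) = 10 − (3)² = 1;  var(B) = 8.7 − (2.7)² = 1.41
cov(A,B) = 7.8 − (3)(2.7) = -0.3
var(A + 2B) = (1)²·1 + (2)²·1.41 + 2·(1)·(2)·-0.3 = 5.44

5.4400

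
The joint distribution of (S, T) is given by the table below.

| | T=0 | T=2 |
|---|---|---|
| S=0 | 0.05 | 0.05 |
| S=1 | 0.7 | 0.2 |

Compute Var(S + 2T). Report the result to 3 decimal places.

2.890

E[S] = 0.9,  E[T] = 0.5,  E[ST] = 0.4
Var(S) = 0.9 − (0.9)² = 0.09;  Var(T) = 1 − (0.5)² = 0.75
cov(S,T) = 0.4 − (0.9)(0.5) = -0.05
Var(S + 2T) = (1)²·0.09 + (2)²·0.75 + 2·(1)·(2)·-0.05 = 2.89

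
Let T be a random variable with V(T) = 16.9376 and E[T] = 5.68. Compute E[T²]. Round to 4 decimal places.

E[T²] = V(T) + (E[T])² = 16.9376 + (5.68)² = 49.2

49.2000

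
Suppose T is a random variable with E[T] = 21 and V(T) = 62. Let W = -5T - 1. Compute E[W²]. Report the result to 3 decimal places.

E[-5T - 1] = -5·21 − 1 = -106
V(-5T - 1) = (-5)²·62 = 1550
E[W²] = V(W) + (E[W])² = 1550 + (-106)² = 12786

12786.000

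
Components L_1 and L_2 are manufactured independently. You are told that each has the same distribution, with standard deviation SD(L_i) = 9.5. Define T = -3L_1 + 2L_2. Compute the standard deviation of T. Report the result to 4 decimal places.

34.2527

Var(L_i) = (9.5)² = 90.25
By independence, Var(T) = (-3)²Var(L_1) + (2)²Var(L_2)
= (-3)²·90.25 + (2)²·90.25 = 1173.25
SD(T) = √1173.25 ≈ 34.2527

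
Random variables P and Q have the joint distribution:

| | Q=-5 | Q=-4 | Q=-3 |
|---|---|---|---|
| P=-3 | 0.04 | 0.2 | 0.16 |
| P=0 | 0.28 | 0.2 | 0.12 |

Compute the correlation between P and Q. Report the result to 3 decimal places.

E[P] = -1.2,  E[Q] = -4.04
E[PQ] = 4.44
cov(P,Q) = E[PQ] − E[P]E[Q] = 4.44 − (-1.2)(-4.04) = -0.408
Var(P) = 2.16,  Var(Q) = 0.5984
ρ = -0.408 / √(2.16·0.5984) ≈ -0.359

-0.359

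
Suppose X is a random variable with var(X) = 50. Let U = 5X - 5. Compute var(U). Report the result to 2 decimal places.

var(5X - 5) = (5)²·var(X) = 25·50 = 1250

1250.00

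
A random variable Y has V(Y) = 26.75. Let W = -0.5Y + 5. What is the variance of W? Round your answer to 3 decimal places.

6.688

V(-0.5Y + 5) = (-0.5)²·V(Y) = 0.25·26.75 = 6.6875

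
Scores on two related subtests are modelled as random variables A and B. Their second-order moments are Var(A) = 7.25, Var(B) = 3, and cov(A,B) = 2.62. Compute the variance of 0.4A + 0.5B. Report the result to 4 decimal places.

Var(0.4A + 0.5B) = (0.4)²·Var(A) + (0.5)²·Var(B) + 2·(0.4)·(0.5)·cov(A,B)
= 0.16·7.25 + 0.25·3 + 0.4·2.62 = 2.958

2.9580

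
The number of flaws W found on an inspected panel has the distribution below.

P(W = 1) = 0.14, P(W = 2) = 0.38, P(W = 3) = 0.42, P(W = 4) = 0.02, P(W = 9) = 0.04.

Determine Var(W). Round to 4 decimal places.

E[W] = (1)(0.14) + (2)(0.38) + (3)(0.42) + (4)(0.02) + (9)(0.04) = 2.6
E[W²] = (1)²(0.14) + (2)²(0.38) + (3)²(0.42) + (4)²(0.02) + (9)²(0.04) = 9
Var(W) = E[W²] − (E[W])² = 9 − (2.6)² = 2.24

2.2400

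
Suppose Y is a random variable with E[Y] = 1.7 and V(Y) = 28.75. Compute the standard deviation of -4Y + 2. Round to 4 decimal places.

V(-4Y + 2) = (-4)²·28.75 = 460
σ(-4Y + 2) = √460 ≈ 21.4476

21.4476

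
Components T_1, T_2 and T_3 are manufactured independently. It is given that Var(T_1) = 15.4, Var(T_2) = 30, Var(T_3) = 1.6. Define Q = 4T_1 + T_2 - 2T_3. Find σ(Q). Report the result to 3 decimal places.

16.817

By independence, Var(Q) = (4)²Var(T_1) + (1)²Var(T_2) + (-2)²Var(T_3)
= (4)²·15.4 + (1)²·30 + (-2)²·1.6 = 282.8
σ(Q) = √282.8 ≈ 16.817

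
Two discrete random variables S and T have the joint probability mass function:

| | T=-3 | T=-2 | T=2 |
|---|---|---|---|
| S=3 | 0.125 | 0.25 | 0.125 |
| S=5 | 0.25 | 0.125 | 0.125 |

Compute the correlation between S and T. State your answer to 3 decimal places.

-0.063

E[S] = 4,  E[T] = -1.375
E[ST] = -5.625
Cov(S,T) = E[ST] − E[S]E[T] = -5.625 − (4)(-1.375) = -0.125
Var(S) = 1,  Var(T) = 3.984375
ρ = -0.125 / √(1·3.984375) ≈ -0.063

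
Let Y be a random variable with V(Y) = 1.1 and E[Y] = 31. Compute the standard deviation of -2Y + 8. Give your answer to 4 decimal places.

2.0976

V(-2Y + 8) = (-2)²·1.1 = 4.4
SD(-2Y + 8) = √4.4 ≈ 2.0976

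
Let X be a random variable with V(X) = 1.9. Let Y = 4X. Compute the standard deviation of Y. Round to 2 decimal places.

5.51

V(4X) = (4)²·1.9 = 30.4
SD(Y) = √30.4 ≈ 5.51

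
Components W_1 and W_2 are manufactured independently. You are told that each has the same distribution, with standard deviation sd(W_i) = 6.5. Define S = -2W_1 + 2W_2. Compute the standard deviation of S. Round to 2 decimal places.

18.38

var(W_i) = (6.5)² = 42.25
By independence, var(S) = (-2)²var(W_1) + (2)²var(W_2)
= (-2)²·42.25 + (2)²·42.25 = 338
sd(S) = √338 ≈ 18.38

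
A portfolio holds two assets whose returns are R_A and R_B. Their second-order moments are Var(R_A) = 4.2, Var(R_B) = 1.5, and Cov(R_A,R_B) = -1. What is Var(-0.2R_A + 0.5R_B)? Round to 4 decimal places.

0.7430

Var(-0.2R_A + 0.5R_B) = (-0.2)²·Var(R_A) + (0.5)²·Var(R_B) + 2·(-0.2)·(0.5)·Cov(R_A,R_B)
= 0.04·4.2 + 0.25·1.5 + -0.2·-1 = 0.743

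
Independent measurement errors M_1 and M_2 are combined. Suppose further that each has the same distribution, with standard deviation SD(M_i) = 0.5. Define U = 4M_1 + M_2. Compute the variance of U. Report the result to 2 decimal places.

V(M_i) = (0.5)² = 0.25
By independence, V(U) = (4)²V(M_1) + (1)²V(M_2)
= (4)²·0.25 + (1)²·0.25 = 4.25

4.25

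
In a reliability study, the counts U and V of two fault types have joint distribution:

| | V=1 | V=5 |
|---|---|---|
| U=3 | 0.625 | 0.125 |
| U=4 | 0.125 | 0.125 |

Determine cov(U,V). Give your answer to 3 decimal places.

E[U] = 3.25,  E[V] = 2
E[UV] = 6.75
cov(U,V) = E[UV] − E[U]E[V] = 6.75 − (3.25)(2) = 0.25

0.250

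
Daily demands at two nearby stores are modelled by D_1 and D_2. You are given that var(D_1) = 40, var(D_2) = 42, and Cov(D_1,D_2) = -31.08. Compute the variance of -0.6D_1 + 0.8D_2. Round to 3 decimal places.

71.117

var(-0.6D_1 + 0.8D_2) = (-0.6)²·var(D_1) + (0.8)²·var(D_2) + 2·(-0.6)·(0.8)·Cov(D_1,D_2)
= 0.36·40 + 0.64·42 + -0.96·-31.08 = 71.1168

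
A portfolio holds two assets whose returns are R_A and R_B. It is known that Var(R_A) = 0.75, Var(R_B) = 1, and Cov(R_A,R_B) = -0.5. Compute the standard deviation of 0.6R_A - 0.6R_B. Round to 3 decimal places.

Var(0.6R_A - 0.6R_B) = (0.6)²·Var(R_A) + (-0.6)²·Var(R_B) + 2·(0.6)·(-0.6)·Cov(R_A,R_B)
= 0.36·0.75 + 0.36·1 + -0.72·-0.5 = 0.99
sd(0.6R_A - 0.6R_B) = √0.99 ≈ 0.995

0.995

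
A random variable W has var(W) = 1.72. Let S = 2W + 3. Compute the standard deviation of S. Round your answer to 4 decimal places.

var(2W + 3) = (2)²·1.72 = 6.88
SD(S) = √6.88 ≈ 2.6230

2.6230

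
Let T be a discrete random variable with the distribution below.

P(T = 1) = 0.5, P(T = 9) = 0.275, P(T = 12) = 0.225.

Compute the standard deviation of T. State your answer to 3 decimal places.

4.793

E[T] = (1)(0.5) + (9)(0.275) + (12)(0.225) = 5.675
E[T²] = (1)²(0.5) + (9)²(0.275) + (12)²(0.225) = 55.175
V(T) = E[T²] − (E[T])² = 55.175 − (5.675)² = 22.969375
SD(T) = √22.969375 ≈ 4.793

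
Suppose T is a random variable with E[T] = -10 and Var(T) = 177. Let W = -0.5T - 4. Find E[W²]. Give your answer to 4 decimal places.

45.2500

E[-0.5T - 4] = -0.5·-10 − 4 = 1
Var(-0.5T - 4) = (-0.5)²·177 = 44.25
E[W²] = Var(W) + (E[W])² = 44.25 + (1)² = 45.25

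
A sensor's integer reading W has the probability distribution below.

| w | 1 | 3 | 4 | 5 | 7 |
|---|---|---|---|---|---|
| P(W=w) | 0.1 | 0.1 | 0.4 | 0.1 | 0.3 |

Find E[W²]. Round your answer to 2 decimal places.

24.60

E[W²] = (1)²(0.1) + (3)²(0.1) + (4)²(0.4) + (5)²(0.1) + (7)²(0.3) = 24.6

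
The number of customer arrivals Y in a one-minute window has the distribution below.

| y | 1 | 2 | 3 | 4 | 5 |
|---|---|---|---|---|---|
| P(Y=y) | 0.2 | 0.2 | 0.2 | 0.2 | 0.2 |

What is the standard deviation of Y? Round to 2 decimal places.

E[Y] = (1)(0.2) + (2)(0.2) + (3)(0.2) + (4)(0.2) + (5)(0.2) = 3
E[Y²] = (1)²(0.2) + (2)²(0.2) + (3)²(0.2) + (4)²(0.2) + (5)²(0.2) = 11
V(Y) = E[Y²] − (E[Y])² = 11 − (3)² = 2
σ(Y) = √2 ≈ 1.41

1.41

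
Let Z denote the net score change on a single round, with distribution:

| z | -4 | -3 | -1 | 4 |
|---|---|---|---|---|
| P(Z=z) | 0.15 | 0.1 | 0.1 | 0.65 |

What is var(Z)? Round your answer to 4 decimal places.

11.2400

E[Z] = (-4)(0.15) + (-3)(0.1) + (-1)(0.1) + (4)(0.65) = 1.6
E[Z²] = (-4)²(0.15) + (-3)²(0.1) + (-1)²(0.1) + (4)²(0.65) = 13.8
var(Z) = E[Z²] − (E[Z])² = 13.8 − (1.6)² = 11.24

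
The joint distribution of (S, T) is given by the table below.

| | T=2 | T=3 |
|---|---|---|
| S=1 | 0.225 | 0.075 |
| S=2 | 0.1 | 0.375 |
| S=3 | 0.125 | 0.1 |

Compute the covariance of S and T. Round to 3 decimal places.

E[S] = 1.925,  E[T] = 2.55
E[ST] = 4.975
Cov(S,T) = E[ST] − E[S]E[T] = 4.975 − (1.925)(2.55) = 0.06625

0.066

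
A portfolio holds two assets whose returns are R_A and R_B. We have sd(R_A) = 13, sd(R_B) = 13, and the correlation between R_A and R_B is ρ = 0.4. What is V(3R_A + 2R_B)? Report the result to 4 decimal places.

3008.2000

V(R_A) = (13)² = 169;  V(R_B) = (13)² = 169
cov(R_A,R_B) = ρ·sd(R_A)·sd(R_B) = 0.4·13·13 = 67.6
V(3R_A + 2R_B) = (3)²·V(R_A) + (2)²·V(R_B) + 2·(3)·(2)·cov(R_A,R_B)
= 9·169 + 4·169 + 12·67.6 = 3008.2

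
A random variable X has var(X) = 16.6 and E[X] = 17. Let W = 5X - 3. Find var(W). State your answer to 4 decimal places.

415.0000

var(5X - 3) = (5)²·var(X) = 25·16.6 = 415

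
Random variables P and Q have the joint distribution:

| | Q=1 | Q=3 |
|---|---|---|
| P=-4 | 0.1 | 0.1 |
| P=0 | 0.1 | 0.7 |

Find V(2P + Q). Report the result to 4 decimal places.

12.8000

E[P] = -0.8,  E[Q] = 2.6,  E[PQ] = -1.6
V(P) = 3.2 − (-0.8)² = 2.56;  V(Q) = 7.4 − (2.6)² = 0.64
cov(P,Q) = -1.6 − (-0.8)(2.6) = 0.48
V(2P + Q) = (2)²·2.56 + (1)²·0.64 + 2·(2)·(1)·0.48 = 12.8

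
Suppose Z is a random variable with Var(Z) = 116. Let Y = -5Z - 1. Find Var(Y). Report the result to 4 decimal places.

2900.0000

Var(-5Z - 1) = (-5)²·Var(Z) = 25·116 = 2900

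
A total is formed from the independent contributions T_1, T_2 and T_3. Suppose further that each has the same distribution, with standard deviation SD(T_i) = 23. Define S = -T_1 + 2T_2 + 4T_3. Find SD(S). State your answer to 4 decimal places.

105.3992

V(T_i) = (23)² = 529
By independence, V(S) = (-1)²V(T_1) + (2)²V(T_2) + (4)²V(T_3)
= (-1)²·529 + (2)²·529 + (4)²·529 = 11109
SD(S) = √11109 ≈ 105.3992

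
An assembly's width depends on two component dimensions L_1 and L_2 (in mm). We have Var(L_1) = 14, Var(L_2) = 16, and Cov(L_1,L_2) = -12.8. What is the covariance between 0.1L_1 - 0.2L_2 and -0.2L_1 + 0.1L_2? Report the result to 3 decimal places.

-1.240

Cov(0.1L_1 - 0.2L_2, -0.2L_1 + 0.1L_2) = (0.1)(-0.2)Var(L_1) + (-0.2)(0.1)Var(L_2) + [(0.1)(0.1) + (-0.2)(-0.2)]Cov(L_1,L_2)
= -0.02·14 + -0.02·16 + 0.05·-12.8 = -1.24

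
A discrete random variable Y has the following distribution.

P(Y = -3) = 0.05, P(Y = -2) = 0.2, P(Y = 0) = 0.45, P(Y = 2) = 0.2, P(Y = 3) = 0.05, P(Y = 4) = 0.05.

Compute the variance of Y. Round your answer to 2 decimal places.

E[Y] = (-3)(0.05) + (-2)(0.2) + (0)(0.45) + (2)(0.2) + (3)(0.05) + (4)(0.05) = 0.2
E[Y²] = (-3)²(0.05) + (-2)²(0.2) + (0)²(0.45) + (2)²(0.2) + (3)²(0.05) + (4)²(0.05) = 3.3
Var(Y) = E[Y²] − (E[Y])² = 3.3 − (0.2)² = 3.26

3.26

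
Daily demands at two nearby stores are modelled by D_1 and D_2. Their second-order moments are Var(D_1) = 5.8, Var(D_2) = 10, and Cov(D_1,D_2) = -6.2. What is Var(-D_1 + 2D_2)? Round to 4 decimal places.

70.6000

Var(-D_1 + 2D_2) = (-1)²·Var(D_1) + (2)²·Var(D_2) + 2·(-1)·(2)·Cov(D_1,D_2)
= 1·5.8 + 4·10 + -4·-6.2 = 70.6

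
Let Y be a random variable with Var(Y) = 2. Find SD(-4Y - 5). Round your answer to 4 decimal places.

5.6569

Var(-4Y - 5) = (-4)²·2 = 32
SD(-4Y - 5) = √32 ≈ 5.6569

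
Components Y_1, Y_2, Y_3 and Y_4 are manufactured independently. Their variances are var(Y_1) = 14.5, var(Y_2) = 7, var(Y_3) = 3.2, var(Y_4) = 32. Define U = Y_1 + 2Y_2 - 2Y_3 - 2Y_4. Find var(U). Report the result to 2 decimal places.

By independence, var(U) = (1)²var(Y_1) + (2)²var(Y_2) + (-2)²var(Y_3) + (-2)²var(Y_4)
= (1)²·14.5 + (2)²·7 + (-2)²·3.2 + (-2)²·32 = 183.3

183.30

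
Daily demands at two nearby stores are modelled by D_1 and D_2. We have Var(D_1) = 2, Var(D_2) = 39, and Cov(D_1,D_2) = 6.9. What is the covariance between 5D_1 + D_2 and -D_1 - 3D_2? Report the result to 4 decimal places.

Cov(5D_1 + D_2, -D_1 - 3D_2) = (5)(-1)Var(D_1) + (1)(-3)Var(D_2) + [(5)(-3) + (1)(-1)]Cov(D_1,D_2)
= -5·2 + -3·39 + -16·6.9 = -237.4

-237.4000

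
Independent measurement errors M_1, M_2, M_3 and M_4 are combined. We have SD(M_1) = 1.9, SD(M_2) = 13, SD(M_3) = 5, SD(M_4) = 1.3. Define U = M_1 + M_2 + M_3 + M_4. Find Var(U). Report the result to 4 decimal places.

Var(M_1) = 3.61, Var(M_2) = 169, Var(M_3) = 25, Var(M_4) = 1.69
By independence, Var(U) = (1)²Var(M_1) + (1)²Var(M_2) + (1)²Var(M_3) + (1)²Var(M_4)
= (1)²·3.61 + (1)²·169 + (1)²·25 + (1)²·1.69 = 199.3

199.3000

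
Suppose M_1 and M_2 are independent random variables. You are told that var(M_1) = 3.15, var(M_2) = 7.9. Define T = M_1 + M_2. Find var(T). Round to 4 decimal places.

11.0500

By independence, var(T) = (1)²var(M_1) + (1)²var(M_2)
= (1)²·3.15 + (1)²·7.9 = 11.05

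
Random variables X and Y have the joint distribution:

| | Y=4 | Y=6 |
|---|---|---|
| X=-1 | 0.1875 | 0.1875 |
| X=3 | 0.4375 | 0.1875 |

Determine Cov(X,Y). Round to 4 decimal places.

-0.3750

E[X] = 1.5,  E[Y] = 4.75
E[XY] = 6.75
Cov(X,Y) = E[XY] − E[X]E[Y] = 6.75 − (1.5)(4.75) = -0.375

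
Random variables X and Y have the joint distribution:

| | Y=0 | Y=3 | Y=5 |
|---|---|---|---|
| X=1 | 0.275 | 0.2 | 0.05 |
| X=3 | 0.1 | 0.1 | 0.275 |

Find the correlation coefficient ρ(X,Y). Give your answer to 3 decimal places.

0.452

E[X] = 1.95,  E[Y] = 2.525
E[XY] = 5.875
cov(X,Y) = E[XY] − E[X]E[Y] = 5.875 − (1.95)(2.525) = 0.95125
V(X) = 0.9975,  V(Y) = 4.449375
ρ = 0.95125 / √(0.9975·4.449375) ≈ 0.452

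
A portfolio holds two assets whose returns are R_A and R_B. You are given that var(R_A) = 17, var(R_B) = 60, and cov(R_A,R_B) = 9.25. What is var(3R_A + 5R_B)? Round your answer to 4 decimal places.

var(3R_A + 5R_B) = (3)²·var(R_A) + (5)²·var(R_B) + 2·(3)·(5)·cov(R_A,R_B)
= 9·17 + 25·60 + 30·9.25 = 1930.5

1930.5000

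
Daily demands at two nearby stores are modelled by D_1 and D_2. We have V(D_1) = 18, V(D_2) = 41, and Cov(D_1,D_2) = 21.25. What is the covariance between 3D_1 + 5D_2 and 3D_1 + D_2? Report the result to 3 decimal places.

749.500

Cov(3D_1 + 5D_2, 3D_1 + D_2) = (3)(3)V(D_1) + (5)(1)V(D_2) + [(3)(1) + (5)(3)]Cov(D_1,D_2)
= 9·18 + 5·41 + 18·21.25 = 749.5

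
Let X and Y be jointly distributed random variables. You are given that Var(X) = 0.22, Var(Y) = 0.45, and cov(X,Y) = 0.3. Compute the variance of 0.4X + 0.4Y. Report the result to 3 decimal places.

0.203

Var(0.4X + 0.4Y) = (0.4)²·Var(X) + (0.4)²·Var(Y) + 2·(0.4)·(0.4)·cov(X,Y)
= 0.16·0.22 + 0.16·0.45 + 0.32·0.3 = 0.2032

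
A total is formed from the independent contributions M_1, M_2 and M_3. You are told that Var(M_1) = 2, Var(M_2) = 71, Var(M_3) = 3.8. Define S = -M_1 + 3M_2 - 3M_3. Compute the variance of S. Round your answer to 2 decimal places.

675.20

By independence, Var(S) = (-1)²Var(M_1) + (3)²Var(M_2) + (-3)²Var(M_3)
= (-1)²·2 + (3)²·71 + (-3)²·3.8 = 675.2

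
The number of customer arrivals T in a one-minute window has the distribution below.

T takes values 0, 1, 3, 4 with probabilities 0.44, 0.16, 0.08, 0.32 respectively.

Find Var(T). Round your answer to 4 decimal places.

3.1776

E[T] = (0)(0.44) + (1)(0.16) + (3)(0.08) + (4)(0.32) = 1.68
E[T²] = (0)²(0.44) + (1)²(0.16) + (3)²(0.08) + (4)²(0.32) = 6
Var(T) = E[T²] − (E[T])² = 6 − (1.68)² = 3.1776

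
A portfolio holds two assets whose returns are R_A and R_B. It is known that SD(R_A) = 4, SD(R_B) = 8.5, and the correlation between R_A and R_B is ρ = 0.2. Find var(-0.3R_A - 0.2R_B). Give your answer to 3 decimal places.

5.146

var(R_A) = (4)² = 16;  var(R_B) = (8.5)² = 72.25
cov(R_A,R_B) = ρ·SD(R_A)·SD(R_B) = 0.2·4·8.5 = 6.8
var(-0.3R_A - 0.2R_B) = (-0.3)²·var(R_A) + (-0.2)²·var(R_B) + 2·(-0.3)·(-0.2)·cov(R_A,R_B)
= 0.09·16 + 0.04·72.25 + 0.12·6.8 = 5.146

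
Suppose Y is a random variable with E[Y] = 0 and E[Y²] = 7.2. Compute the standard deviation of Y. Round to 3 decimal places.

Var(Y) = 7.2 − (0)² = 7.2
sd(Y) = √7.2 ≈ 2.683

2.683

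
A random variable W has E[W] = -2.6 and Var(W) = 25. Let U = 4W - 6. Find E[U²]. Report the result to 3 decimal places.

668.960

E[4W - 6] = 4·-2.6 − 6 = -16.4
Var(4W - 6) = (4)²·25 = 400
E[U²] = Var(U) + (E[U])² = 400 + (-16.4)² = 668.96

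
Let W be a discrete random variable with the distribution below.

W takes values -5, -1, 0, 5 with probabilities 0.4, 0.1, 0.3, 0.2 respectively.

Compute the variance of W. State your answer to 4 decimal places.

E[W] = (-5)(0.4) + (-1)(0.1) + (0)(0.3) + (5)(0.2) = -1.1
E[W²] = (-5)²(0.4) + (-1)²(0.1) + (0)²(0.3) + (5)²(0.2) = 15.1
V(W) = E[W²] − (E[W])² = 15.1 − (-1.1)² = 13.89

13.8900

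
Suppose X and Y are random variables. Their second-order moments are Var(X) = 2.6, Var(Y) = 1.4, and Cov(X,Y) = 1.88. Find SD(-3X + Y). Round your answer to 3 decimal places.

Var(-3X + Y) = (-3)²·Var(X) + (1)²·Var(Y) + 2·(-3)·(1)·Cov(X,Y)
= 9·2.6 + 1·1.4 + -6·1.88 = 13.52
SD(-3X + Y) = √13.52 ≈ 3.677

3.677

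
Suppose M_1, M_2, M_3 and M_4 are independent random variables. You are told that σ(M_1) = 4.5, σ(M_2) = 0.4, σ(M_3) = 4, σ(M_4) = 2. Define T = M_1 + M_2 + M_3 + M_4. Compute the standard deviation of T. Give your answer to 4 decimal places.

6.3569

Var(M_1) = 20.25, Var(M_2) = 0.16, Var(M_3) = 16, Var(M_4) = 4
By independence, Var(T) = (1)²Var(M_1) + (1)²Var(M_2) + (1)²Var(M_3) + (1)²Var(M_4)
= (1)²·20.25 + (1)²·0.16 + (1)²·16 + (1)²·4 = 40.41
σ(T) = √40.41 ≈ 6.3569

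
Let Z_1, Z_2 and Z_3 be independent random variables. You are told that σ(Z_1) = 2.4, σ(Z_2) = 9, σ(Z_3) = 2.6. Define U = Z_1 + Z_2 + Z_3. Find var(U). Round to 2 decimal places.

93.52

var(Z_1) = 5.76, var(Z_2) = 81, var(Z_3) = 6.76
By independence, var(U) = (1)²var(Z_1) + (1)²var(Z_2) + (1)²var(Z_3)
= (1)²·5.76 + (1)²·81 + (1)²·6.76 = 93.52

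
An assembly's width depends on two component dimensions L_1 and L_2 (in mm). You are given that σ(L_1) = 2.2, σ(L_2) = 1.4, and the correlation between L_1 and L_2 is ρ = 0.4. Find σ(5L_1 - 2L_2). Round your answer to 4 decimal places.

Var(L_1) = (2.2)² = 4.84;  Var(L_2) = (1.4)² = 1.96
Cov(L_1,L_2) = ρ·σ(L_1)·σ(L_2) = 0.4·2.2·1.4 = 1.232
Var(5L_1 - 2L_2) = (5)²·Var(L_1) + (-2)²·Var(L_2) + 2·(5)·(-2)·Cov(L_1,L_2)
= 25·4.84 + 4·1.96 + -20·1.232 = 104.2
σ(5L_1 - 2L_2) = √104.2 ≈ 10.2078

10.2078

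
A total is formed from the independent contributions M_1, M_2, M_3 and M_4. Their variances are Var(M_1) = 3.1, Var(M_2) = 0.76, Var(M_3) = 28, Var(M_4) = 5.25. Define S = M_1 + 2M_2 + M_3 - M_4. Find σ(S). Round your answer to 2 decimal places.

6.28

By independence, Var(S) = (1)²Var(M_1) + (2)²Var(M_2) + (1)²Var(M_3) + (-1)²Var(M_4)
= (1)²·3.1 + (2)²·0.76 + (1)²·28 + (-1)²·5.25 = 39.39
σ(S) = √39.39 ≈ 6.28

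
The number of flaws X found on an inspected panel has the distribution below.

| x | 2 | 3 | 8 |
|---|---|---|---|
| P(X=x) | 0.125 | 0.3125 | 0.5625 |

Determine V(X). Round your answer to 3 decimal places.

E[X] = (2)(0.125) + (3)(0.3125) + (8)(0.5625) = 5.6875
E[X²] = (2)²(0.125) + (3)²(0.3125) + (8)²(0.5625) = 39.3125
V(X) = E[X²] − (E[X])² = 39.3125 − (5.6875)² = 6.96484375

6.965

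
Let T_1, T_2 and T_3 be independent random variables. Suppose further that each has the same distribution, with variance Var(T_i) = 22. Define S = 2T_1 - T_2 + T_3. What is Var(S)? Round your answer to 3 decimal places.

132.000

By independence, Var(S) = (2)²Var(T_1) + (-1)²Var(T_2) + (1)²Var(T_3)
= (2)²·22 + (-1)²·22 + (1)²·22 = 132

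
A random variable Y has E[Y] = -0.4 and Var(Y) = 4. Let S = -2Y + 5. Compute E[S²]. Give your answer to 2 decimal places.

49.64

E[-2Y + 5] = -2·-0.4 + 5 = 5.8
Var(-2Y + 5) = (-2)²·4 = 16
E[S²] = Var(S) + (E[S])² = 16 + (5.8)² = 49.64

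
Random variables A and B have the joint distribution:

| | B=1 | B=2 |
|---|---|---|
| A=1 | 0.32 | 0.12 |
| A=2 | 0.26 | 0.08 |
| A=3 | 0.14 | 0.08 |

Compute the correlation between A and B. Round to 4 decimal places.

E[A] = 1.78,  E[B] = 1.28
E[AB] = 2.3
Cov(A,B) = E[AB] − E[A]E[B] = 2.3 − (1.78)(1.28) = 0.0216
var(A) = 0.6116,  var(B) = 0.2016
ρ = 0.0216 / √(0.6116·0.2016) ≈ 0.0615

0.0615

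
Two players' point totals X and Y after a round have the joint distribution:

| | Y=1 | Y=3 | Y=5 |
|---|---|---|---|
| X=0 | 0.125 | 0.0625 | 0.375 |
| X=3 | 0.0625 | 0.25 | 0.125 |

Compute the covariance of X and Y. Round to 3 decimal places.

-0.445

E[X] = 1.3125,  E[Y] = 3.625
E[XY] = 4.3125
cov(X,Y) = E[XY] − E[X]E[Y] = 4.3125 − (1.3125)(3.625) = -0.4453125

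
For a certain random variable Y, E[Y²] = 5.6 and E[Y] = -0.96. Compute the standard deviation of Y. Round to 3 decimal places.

V(Y) = 5.6 − (-0.96)² = 4.6784
sd(Y) = √4.6784 ≈ 2.163

2.163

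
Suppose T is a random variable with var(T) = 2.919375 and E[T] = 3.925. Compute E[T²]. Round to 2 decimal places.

E[T²] = var(T) + (E[T])² = 2.919375 + (3.925)² = 18.325

18.33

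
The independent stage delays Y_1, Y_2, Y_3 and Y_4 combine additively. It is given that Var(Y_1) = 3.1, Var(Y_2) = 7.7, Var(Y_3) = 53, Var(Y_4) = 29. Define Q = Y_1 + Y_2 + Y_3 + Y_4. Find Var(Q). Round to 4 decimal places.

By independence, Var(Q) = (1)²Var(Y_1) + (1)²Var(Y_2) + (1)²Var(Y_3) + (1)²Var(Y_4)
= (1)²·3.1 + (1)²·7.7 + (1)²·53 + (1)²·29 = 92.8

92.8000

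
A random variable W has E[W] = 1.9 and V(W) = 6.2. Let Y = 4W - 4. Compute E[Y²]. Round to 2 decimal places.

E[4W - 4] = 4·1.9 − 4 = 3.6
V(4W - 4) = (4)²·6.2 = 99.2
E[Y²] = V(Y) + (E[Y])² = 99.2 + (3.6)² = 112.16

112.16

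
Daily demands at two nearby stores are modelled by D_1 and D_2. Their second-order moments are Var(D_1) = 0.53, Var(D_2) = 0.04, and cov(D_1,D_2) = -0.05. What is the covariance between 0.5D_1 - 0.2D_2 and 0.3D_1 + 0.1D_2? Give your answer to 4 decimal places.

cov(0.5D_1 - 0.2D_2, 0.3D_1 + 0.1D_2) = (0.5)(0.3)Var(D_1) + (-0.2)(0.1)Var(D_2) + [(0.5)(0.1) + (-0.2)(0.3)]cov(D_1,D_2)
= 0.15·0.53 + -0.02·0.04 + -0.01·-0.05 = 0.0792

0.0792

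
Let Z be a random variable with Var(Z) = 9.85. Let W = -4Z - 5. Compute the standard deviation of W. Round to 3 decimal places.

12.554

Var(-4Z - 5) = (-4)²·9.85 = 157.6
σ(W) = √157.6 ≈ 12.554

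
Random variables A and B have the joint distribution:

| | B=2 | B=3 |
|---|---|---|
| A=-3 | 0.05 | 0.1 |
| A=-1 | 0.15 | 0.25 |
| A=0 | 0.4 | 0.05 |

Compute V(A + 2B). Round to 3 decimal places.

E[A] = -0.85,  E[B] = 2.4,  E[AB] = -2.25
V(A) = 1.75 − (-0.85)² = 1.0275;  V(B) = 6 − (2.4)² = 0.24
Cov(A,B) = -2.25 − (-0.85)(2.4) = -0.21
V(A + 2B) = (1)²·1.0275 + (2)²·0.24 + 2·(1)·(2)·-0.21 = 1.1475

1.148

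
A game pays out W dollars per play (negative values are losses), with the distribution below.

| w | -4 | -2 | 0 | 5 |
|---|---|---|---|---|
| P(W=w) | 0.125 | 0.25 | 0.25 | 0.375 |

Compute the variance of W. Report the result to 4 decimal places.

E[W] = (-4)(0.125) + (-2)(0.25) + (0)(0.25) + (5)(0.375) = 0.875
E[W²] = (-4)²(0.125) + (-2)²(0.25) + (0)²(0.25) + (5)²(0.375) = 12.375
Var(W) = E[W²] − (E[W])² = 12.375 − (0.875)² = 11.609375

11.6094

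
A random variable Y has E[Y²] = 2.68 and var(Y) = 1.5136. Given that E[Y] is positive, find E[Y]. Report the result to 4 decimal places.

(E[Y])² = E[Y²] − var(Y) = 2.68 − 1.5136 = 1.1664
E[Y] = √1.1664 = 1.08

1.0800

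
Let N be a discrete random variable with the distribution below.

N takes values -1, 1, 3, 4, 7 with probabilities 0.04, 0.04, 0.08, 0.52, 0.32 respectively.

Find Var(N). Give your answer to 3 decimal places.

4.006

E[N] = (-1)(0.04) + (1)(0.04) + (3)(0.08) + (4)(0.52) + (7)(0.32) = 4.56
E[N²] = (-1)²(0.04) + (1)²(0.04) + (3)²(0.08) + (4)²(0.52) + (7)²(0.32) = 24.8
Var(N) = E[N²] − (E[N])² = 24.8 − (4.56)² = 4.0064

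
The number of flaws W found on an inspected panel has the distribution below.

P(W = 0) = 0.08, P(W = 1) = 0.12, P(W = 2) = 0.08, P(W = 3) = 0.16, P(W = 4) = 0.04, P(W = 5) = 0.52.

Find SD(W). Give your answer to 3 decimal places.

1.769

E[W] = (0)(0.08) + (1)(0.12) + (2)(0.08) + (3)(0.16) + (4)(0.04) + (5)(0.52) = 3.52
E[W²] = (0)²(0.08) + (1)²(0.12) + (2)²(0.08) + (3)²(0.16) + (4)²(0.04) + (5)²(0.52) = 15.52
V(W) = E[W²] − (E[W])² = 15.52 − (3.52)² = 3.1296
SD(W) = √3.1296 ≈ 1.769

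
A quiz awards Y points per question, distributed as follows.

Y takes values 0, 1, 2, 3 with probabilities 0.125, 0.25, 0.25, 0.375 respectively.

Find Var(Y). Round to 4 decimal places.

1.1094

E[Y] = (0)(0.125) + (1)(0.25) + (2)(0.25) + (3)(0.375) = 1.875
E[Y²] = (0)²(0.125) + (1)²(0.25) + (2)²(0.25) + (3)²(0.375) = 4.625
Var(Y) = E[Y²] − (E[Y])² = 4.625 − (1.875)² = 1.109375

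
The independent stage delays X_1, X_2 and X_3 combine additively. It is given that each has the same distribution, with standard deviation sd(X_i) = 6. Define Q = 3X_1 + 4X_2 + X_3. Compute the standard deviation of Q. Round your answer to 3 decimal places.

V(X_i) = (6)² = 36
By independence, V(Q) = (3)²V(X_1) + (4)²V(X_2) + (1)²V(X_3)
= (3)²·36 + (4)²·36 + (1)²·36 = 936
sd(Q) = √936 ≈ 30.594

30.594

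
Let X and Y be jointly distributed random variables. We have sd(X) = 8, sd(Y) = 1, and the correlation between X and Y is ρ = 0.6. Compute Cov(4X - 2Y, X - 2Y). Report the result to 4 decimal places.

212.0000

var(X) = (8)² = 64;  var(Y) = (1)² = 1
Cov(X,Y) = ρ·sd(X)·sd(Y) = 0.6·8·1 = 4.8
Cov(4X - 2Y, X - 2Y) = (4)(1)var(X) + (-2)(-2)var(Y) + [(4)(-2) + (-2)(1)]Cov(X,Y)
= 4·64 + 4·1 + -10·4.8 = 212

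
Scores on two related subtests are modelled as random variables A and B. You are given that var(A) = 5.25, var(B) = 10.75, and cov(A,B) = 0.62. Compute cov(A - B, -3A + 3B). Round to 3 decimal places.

cov(A - B, -3A + 3B) = (1)(-3)var(A) + (-1)(3)var(B) + [(1)(3) + (-1)(-3)]cov(A,B)
= -3·5.25 + -3·10.75 + 6·0.62 = -44.28

-44.280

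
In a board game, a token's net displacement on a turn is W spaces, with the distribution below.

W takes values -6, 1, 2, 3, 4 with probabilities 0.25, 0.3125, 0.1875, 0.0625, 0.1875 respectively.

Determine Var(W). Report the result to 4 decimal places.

13.6094

E[W] = (-6)(0.25) + (1)(0.3125) + (2)(0.1875) + (3)(0.0625) + (4)(0.1875) = 0.125
E[W²] = (-6)²(0.25) + (1)²(0.3125) + (2)²(0.1875) + (3)²(0.0625) + (4)²(0.1875) = 13.625
Var(W) = E[W²] − (E[W])² = 13.625 − (0.125)² = 13.609375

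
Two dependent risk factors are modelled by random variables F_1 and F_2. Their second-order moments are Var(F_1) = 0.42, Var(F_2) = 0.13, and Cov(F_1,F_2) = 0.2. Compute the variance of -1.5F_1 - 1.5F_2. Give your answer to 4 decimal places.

Var(-1.5F_1 - 1.5F_2) = (-1.5)²·Var(F_1) + (-1.5)²·Var(F_2) + 2·(-1.5)·(-1.5)·Cov(F_1,F_2)
= 2.25·0.42 + 2.25·0.13 + 4.5·0.2 = 2.1375

2.1375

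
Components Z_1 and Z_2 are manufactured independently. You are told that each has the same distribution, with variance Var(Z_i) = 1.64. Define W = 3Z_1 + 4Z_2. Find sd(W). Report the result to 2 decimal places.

By independence, Var(W) = (3)²Var(Z_1) + (4)²Var(Z_2)
= (3)²·1.64 + (4)²·1.64 = 41
sd(W) = √41 ≈ 6.40

6.40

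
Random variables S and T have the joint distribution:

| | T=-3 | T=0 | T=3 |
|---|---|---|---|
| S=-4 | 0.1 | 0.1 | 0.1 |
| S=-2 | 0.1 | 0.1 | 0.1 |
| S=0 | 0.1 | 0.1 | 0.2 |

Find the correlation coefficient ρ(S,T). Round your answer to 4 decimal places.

E[S] = -1.8,  E[T] = 0.3
E[ST] = 0
Cov(S,T) = E[ST] − E[S]E[T] = 0 − (-1.8)(0.3) = 0.54
var(S) = 2.76,  var(T) = 6.21
ρ = 0.54 / √(2.76·6.21) ≈ 0.1304

0.1304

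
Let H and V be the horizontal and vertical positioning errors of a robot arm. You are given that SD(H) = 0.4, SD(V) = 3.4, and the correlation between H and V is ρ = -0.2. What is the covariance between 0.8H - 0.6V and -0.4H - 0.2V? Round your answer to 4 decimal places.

Var(H) = (0.4)² = 0.16;  Var(V) = (3.4)² = 11.56
Cov(H,V) = ρ·SD(H)·SD(V) = -0.2·0.4·3.4 = -0.272
Cov(0.8H - 0.6V, -0.4H - 0.2V) = (0.8)(-0.4)Var(H) + (-0.6)(-0.2)Var(V) + [(0.8)(-0.2) + (-0.6)(-0.4)]Cov(H,V)
= -0.32·0.16 + 0.12·11.56 + 0.08·-0.272 = 1.31424

1.3142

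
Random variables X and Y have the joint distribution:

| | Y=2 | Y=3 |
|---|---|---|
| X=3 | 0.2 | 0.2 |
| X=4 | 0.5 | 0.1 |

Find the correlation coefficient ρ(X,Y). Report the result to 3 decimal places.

E[X] = 3.6,  E[Y] = 2.3
E[XY] = 8.2
Cov(X,Y) = E[XY] − E[X]E[Y] = 8.2 − (3.6)(2.3) = -0.08
Var(X) = 0.24,  Var(Y) = 0.21
ρ = -0.08 / √(0.24·0.21) ≈ -0.356

-0.356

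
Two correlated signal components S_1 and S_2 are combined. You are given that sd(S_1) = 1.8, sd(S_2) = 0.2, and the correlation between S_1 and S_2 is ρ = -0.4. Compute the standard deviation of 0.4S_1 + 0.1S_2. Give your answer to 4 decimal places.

V(S_1) = (1.8)² = 3.24;  V(S_2) = (0.2)² = 0.04
Cov(S_1,S_2) = ρ·sd(S_1)·sd(S_2) = -0.4·1.8·0.2 = -0.144
V(0.4S_1 + 0.1S_2) = (0.4)²·V(S_1) + (0.1)²·V(S_2) + 2·(0.4)·(0.1)·Cov(S_1,S_2)
= 0.16·3.24 + 0.01·0.04 + 0.08·-0.144 = 0.50728
sd(0.4S_1 + 0.1S_2) = √0.50728 ≈ 0.7122

0.7122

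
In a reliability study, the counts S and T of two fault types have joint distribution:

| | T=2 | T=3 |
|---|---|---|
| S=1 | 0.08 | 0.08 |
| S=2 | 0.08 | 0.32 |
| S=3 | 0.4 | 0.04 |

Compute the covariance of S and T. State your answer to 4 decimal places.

E[S] = 2.28,  E[T] = 2.44
E[ST] = 5.4
Cov(S,T) = E[ST] − E[S]E[T] = 5.4 − (2.28)(2.44) = -0.1632

-0.1632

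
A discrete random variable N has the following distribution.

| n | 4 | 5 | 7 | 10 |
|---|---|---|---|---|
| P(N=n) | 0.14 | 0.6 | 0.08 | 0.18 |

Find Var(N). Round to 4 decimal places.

E[N] = (4)(0.14) + (5)(0.6) + (7)(0.08) + (10)(0.18) = 5.92
E[N²] = (4)²(0.14) + (5)²(0.6) + (7)²(0.08) + (10)²(0.18) = 39.16
Var(N) = E[N²] − (E[N])² = 39.16 − (5.92)² = 4.1136

4.1136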